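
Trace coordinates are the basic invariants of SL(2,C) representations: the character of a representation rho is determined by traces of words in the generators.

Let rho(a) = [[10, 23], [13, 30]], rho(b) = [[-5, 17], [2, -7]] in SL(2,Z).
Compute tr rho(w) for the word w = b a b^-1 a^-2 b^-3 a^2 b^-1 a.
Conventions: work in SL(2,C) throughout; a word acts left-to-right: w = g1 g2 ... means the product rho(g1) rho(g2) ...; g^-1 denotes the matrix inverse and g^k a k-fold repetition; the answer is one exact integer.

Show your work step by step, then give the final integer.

4184508336913

rho(b) = [[-5, 17], [2, -7]]
... * rho(a) = [[10, 23], [13, 30]]  ->  [[171, 395], [-71, -164]]
... * rho(b^-1) = [[-7, -17], [-2, -5]]  ->  [[-1987, -4882], [825, 2027]]
... * rho(a^-1) = [[30, -23], [-13, 10]]  ->  [[3856, -3119], [-1601, 1295]]
... * rho(a^-1) = [[30, -23], [-13, 10]]  ->  [[156227, -119878], [-64865, 49773]]
... * rho(b^-1) = [[-7, -17], [-2, -5]]  ->  [[-853833, -2056469], [354509, 853840]]
... * rho(b^-1) = [[-7, -17], [-2, -5]]  ->  [[10089769, 24797506], [-4189243, -10295853]]
... * rho(b^-1) = [[-7, -17], [-2, -5]]  ->  [[-120223395, -295513603], [49916407, 122696396]]
... * rho(a) = [[10, 23], [13, 30]]  ->  [[-5043910789, -11630546175], [2094217218, 4828969241]]
... * rho(a) = [[10, 23], [13, 30]]  ->  [[-201636208165, -464926333397], [83718772313, 193036073244]]
... * rho(b^-1) = [[-7, -17], [-2, -5]]  ->  [[2341306123949, 5752447205790], [-972103552679, -2388399495541]]
... * rho(a) = [[10, 23], [13, 30]]  ->  [[98194874914760, 226423457024527], [-40770228968823, -94010366577847]]
tr = 98194874914760 + -94010366577847 = 4184508336913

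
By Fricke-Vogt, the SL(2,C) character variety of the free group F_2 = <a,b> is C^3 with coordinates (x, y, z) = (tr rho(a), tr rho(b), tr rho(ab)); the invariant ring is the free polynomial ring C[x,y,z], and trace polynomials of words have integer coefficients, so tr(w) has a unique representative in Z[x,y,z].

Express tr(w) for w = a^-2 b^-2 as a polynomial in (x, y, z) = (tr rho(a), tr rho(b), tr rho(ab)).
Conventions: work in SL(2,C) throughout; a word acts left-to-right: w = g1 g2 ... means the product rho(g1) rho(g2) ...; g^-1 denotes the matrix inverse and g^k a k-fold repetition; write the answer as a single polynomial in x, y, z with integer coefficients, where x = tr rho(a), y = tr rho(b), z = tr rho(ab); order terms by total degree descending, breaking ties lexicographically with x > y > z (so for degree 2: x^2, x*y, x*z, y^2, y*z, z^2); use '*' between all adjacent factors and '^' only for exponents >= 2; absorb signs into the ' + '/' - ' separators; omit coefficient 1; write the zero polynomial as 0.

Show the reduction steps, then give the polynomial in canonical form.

tr(b^-1) = tr(b) = y
tr(b^-1 a) = tr(a) * tr(b) - tr(a b)   [inverse elimination on b] = x*y - z
apply: tr(a^-1 b^-1) = tr(b^-1) * tr(a) - tr(b^-1 a)   [inverse elimination on a] = z
apply: tr(b^-1 a^-2) = tr(a^-1 b^-1) * tr(a) - tr(a^-1 b^-1 a)   [inverse elimination on a] = x*z - y
apply: tr(a^-2) = tr(a^-1) * tr(a) - tr(1)   [inverse elimination on a] = x^2 - 2
use: tr(a^-2 b^-2) = tr(b^-1 a^-2) * tr(b) - tr(b^-1 a^-2 b)   [inverse elimination on b] = x*y*z - x^2 - y^2 + 2

x*y*z - x^2 - y^2 + 2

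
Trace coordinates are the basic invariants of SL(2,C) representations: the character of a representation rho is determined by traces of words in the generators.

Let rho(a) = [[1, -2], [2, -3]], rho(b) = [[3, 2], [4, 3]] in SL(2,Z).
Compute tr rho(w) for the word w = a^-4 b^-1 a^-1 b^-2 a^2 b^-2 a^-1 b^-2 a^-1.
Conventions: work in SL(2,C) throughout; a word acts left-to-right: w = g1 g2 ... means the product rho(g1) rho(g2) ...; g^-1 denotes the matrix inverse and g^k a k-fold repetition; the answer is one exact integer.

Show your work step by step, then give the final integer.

rho(a^-1) = [[-3, 2], [-2, 1]]
... * rho(a^-1) = [[-3, 2], [-2, 1]]  ->  [[5, -4], [4, -3]]
... * rho(a^-1) = [[-3, 2], [-2, 1]]  ->  [[-7, 6], [-6, 5]]
... * rho(a^-1) = [[-3, 2], [-2, 1]]  ->  [[9, -8], [8, -7]]
... * rho(b^-1) = [[3, -2], [-4, 3]]  ->  [[59, -42], [52, -37]]
... * rho(a^-1) = [[-3, 2], [-2, 1]]  ->  [[-93, 76], [-82, 67]]
... * rho(b^-1) = [[3, -2], [-4, 3]]  ->  [[-583, 414], [-514, 365]]
... * rho(b^-1) = [[3, -2], [-4, 3]]  ->  [[-3405, 2408], [-3002, 2123]]
... * rho(a) = [[1, -2], [2, -3]]  ->  [[1411, -414], [1244, -365]]
... * rho(a) = [[1, -2], [2, -3]]  ->  [[583, -1580], [514, -1393]]
... * rho(b^-1) = [[3, -2], [-4, 3]]  ->  [[8069, -5906], [7114, -5207]]
... * rho(b^-1) = [[3, -2], [-4, 3]]  ->  [[47831, -33856], [42170, -29849]]
... * rho(a^-1) = [[-3, 2], [-2, 1]]  ->  [[-75781, 61806], [-66812, 54491]]
... * rho(b^-1) = [[3, -2], [-4, 3]]  ->  [[-474567, 336980], [-418400, 297097]]
... * rho(b^-1) = [[3, -2], [-4, 3]]  ->  [[-2771621, 1960074], [-2443588, 1728091]]
... * rho(a^-1) = [[-3, 2], [-2, 1]]  ->  [[4394715, -3583168], [3874582, -3159085]]
tr = 4394715 + -3159085 = 1235630

1235630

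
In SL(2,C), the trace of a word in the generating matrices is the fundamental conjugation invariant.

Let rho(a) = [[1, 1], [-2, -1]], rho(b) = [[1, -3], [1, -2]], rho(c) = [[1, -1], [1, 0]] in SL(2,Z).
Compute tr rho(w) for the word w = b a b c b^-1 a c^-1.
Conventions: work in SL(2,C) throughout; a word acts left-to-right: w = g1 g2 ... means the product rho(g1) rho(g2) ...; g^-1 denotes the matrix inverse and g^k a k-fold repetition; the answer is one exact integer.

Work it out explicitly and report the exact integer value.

rho(b) = [[1, -3], [1, -2]]
... * rho(a) = [[1, 1], [-2, -1]]  ->  [[7, 4], [5, 3]]
... * rho(b) = [[1, -3], [1, -2]]  ->  [[11, -29], [8, -21]]
... * rho(c) = [[1, -1], [1, 0]]  ->  [[-18, -11], [-13, -8]]
... * rho(b^-1) = [[-2, 3], [-1, 1]]  ->  [[47, -65], [34, -47]]
... * rho(a) = [[1, 1], [-2, -1]]  ->  [[177, 112], [128, 81]]
... * rho(c^-1) = [[0, 1], [-1, 1]]  ->  [[-112, 289], [-81, 209]]
tr = -112 + 209 = 97

97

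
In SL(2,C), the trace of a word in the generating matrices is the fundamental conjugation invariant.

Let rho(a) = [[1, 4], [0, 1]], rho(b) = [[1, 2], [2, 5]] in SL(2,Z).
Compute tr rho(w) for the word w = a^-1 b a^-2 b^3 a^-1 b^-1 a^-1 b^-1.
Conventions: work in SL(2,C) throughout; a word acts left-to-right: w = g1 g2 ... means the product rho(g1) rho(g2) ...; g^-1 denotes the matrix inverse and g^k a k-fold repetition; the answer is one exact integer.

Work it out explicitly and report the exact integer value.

316082

rho(a^-1) = [[1, -4], [0, 1]]
... * rho(b) = [[1, 2], [2, 5]]  ->  [[-7, -18], [2, 5]]
... * rho(a^-1) = [[1, -4], [0, 1]]  ->  [[-7, 10], [2, -3]]
... * rho(a^-1) = [[1, -4], [0, 1]]  ->  [[-7, 38], [2, -11]]
... * rho(b) = [[1, 2], [2, 5]]  ->  [[69, 176], [-20, -51]]
... * rho(b) = [[1, 2], [2, 5]]  ->  [[421, 1018], [-122, -295]]
... * rho(b) = [[1, 2], [2, 5]]  ->  [[2457, 5932], [-712, -1719]]
... * rho(a^-1) = [[1, -4], [0, 1]]  ->  [[2457, -3896], [-712, 1129]]
... * rho(b^-1) = [[5, -2], [-2, 1]]  ->  [[20077, -8810], [-5818, 2553]]
... * rho(a^-1) = [[1, -4], [0, 1]]  ->  [[20077, -89118], [-5818, 25825]]
... * rho(b^-1) = [[5, -2], [-2, 1]]  ->  [[278621, -129272], [-80740, 37461]]
tr = 278621 + 37461 = 316082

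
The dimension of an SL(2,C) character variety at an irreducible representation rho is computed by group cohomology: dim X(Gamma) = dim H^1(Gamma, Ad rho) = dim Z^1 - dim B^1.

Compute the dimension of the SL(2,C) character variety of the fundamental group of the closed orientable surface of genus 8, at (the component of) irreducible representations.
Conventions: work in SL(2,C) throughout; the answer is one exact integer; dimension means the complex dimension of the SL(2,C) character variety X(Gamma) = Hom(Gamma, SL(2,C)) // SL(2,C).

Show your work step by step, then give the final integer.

42

Gamma = pi_1(Sigma_8) = < a_1, b_1, ..., a_8, b_8 | prod [a_i, b_i] > has 2g = 16 generators and 1 relator.
Before the relator condition, cocycle space has dim 3*16 = 48.
d_2 is surjective at irreducible rho (its cokernel H^2 is dual to H^0 = 0), so dim Z^1 = 48 - 3 = 45.
Coboundaries contribute dim B^1 = 3 (injective at irreducible rho).
dim X = dim H^1 = 45 - 3 = 42.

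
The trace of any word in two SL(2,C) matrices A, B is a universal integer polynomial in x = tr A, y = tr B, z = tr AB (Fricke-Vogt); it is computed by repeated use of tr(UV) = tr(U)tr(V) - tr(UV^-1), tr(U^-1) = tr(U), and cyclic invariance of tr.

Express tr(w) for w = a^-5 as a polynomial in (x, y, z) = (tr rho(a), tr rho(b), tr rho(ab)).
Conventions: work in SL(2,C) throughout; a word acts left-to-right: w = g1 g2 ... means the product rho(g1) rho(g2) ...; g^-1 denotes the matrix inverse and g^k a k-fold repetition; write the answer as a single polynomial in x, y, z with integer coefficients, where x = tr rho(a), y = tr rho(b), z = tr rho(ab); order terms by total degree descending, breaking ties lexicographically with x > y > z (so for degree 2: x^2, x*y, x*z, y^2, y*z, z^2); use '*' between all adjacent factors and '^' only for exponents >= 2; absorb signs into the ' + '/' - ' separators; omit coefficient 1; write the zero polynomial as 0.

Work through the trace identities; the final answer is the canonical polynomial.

x^5 - 5*x^3 + 5*x

tr(a^-1) = tr(a) = x
reduce: tr(a^-2) = tr(a^-1) * tr(a) - tr(1) = x^2 - 2
tr(a^-3) = tr(a^-2) * tr(a) - tr(a^-1) = x^3 - 3*x
tr(a^-4) = tr(a^-3) * tr(a) - tr(a^-2) = x^4 - 4*x^2 + 2
so tr(a^-5) = tr(a^-4) * tr(a) - tr(a^-3) = x^5 - 5*x^3 + 5*x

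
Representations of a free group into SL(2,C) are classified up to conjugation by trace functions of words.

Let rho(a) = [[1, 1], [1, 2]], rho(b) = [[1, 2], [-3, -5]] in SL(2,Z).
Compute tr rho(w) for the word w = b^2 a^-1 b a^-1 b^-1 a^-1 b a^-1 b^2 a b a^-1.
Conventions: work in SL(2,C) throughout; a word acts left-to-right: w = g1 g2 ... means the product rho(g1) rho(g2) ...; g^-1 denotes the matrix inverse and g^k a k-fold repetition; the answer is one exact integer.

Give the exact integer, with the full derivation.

rho(b) = [[1, 2], [-3, -5]]
... * rho(b) = [[1, 2], [-3, -5]]  ->  [[-5, -8], [12, 19]]
... * rho(a^-1) = [[2, -1], [-1, 1]]  ->  [[-2, -3], [5, 7]]
... * rho(b) = [[1, 2], [-3, -5]]  ->  [[7, 11], [-16, -25]]
... * rho(a^-1) = [[2, -1], [-1, 1]]  ->  [[3, 4], [-7, -9]]
... * rho(b^-1) = [[-5, -2], [3, 1]]  ->  [[-3, -2], [8, 5]]
... * rho(a^-1) = [[2, -1], [-1, 1]]  ->  [[-4, 1], [11, -3]]
... * rho(b) = [[1, 2], [-3, -5]]  ->  [[-7, -13], [20, 37]]
... * rho(a^-1) = [[2, -1], [-1, 1]]  ->  [[-1, -6], [3, 17]]
... * rho(b) = [[1, 2], [-3, -5]]  ->  [[17, 28], [-48, -79]]
... * rho(b) = [[1, 2], [-3, -5]]  ->  [[-67, -106], [189, 299]]
... * rho(a) = [[1, 1], [1, 2]]  ->  [[-173, -279], [488, 787]]
... * rho(b) = [[1, 2], [-3, -5]]  ->  [[664, 1049], [-1873, -2959]]
... * rho(a^-1) = [[2, -1], [-1, 1]]  ->  [[279, 385], [-787, -1086]]
tr = 279 + -1086 = -807

-807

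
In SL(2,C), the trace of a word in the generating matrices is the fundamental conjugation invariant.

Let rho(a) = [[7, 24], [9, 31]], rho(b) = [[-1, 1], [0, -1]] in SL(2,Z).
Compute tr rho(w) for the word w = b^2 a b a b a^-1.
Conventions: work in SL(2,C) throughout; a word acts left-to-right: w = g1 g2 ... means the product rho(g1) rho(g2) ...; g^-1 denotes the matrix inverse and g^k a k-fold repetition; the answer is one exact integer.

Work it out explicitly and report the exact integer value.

-4696

rho(b) = [[-1, 1], [0, -1]]
... * rho(b) = [[-1, 1], [0, -1]]  ->  [[1, -2], [0, 1]]
... * rho(a) = [[7, 24], [9, 31]]  ->  [[-11, -38], [9, 31]]
... * rho(b) = [[-1, 1], [0, -1]]  ->  [[11, 27], [-9, -22]]
... * rho(a) = [[7, 24], [9, 31]]  ->  [[320, 1101], [-261, -898]]
... * rho(b) = [[-1, 1], [0, -1]]  ->  [[-320, -781], [261, 637]]
... * rho(a^-1) = [[31, -24], [-9, 7]]  ->  [[-2891, 2213], [2358, -1805]]
tr = -2891 + -1805 = -4696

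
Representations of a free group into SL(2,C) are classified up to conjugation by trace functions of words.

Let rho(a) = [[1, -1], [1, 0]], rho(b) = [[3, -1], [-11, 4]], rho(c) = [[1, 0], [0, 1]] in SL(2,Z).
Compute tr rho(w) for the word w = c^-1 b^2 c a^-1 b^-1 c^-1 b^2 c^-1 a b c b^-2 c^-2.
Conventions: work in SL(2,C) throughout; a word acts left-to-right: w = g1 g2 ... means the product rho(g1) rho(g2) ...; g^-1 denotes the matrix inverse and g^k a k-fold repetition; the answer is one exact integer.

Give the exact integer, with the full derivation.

-77

rho(c^-1) = [[1, 0], [0, 1]]
... * rho(b) = [[3, -1], [-11, 4]]  ->  [[3, -1], [-11, 4]]
... * rho(b) = [[3, -1], [-11, 4]]  ->  [[20, -7], [-77, 27]]
... * rho(c) = [[1, 0], [0, 1]]  ->  [[20, -7], [-77, 27]]
... * rho(a^-1) = [[0, 1], [-1, 1]]  ->  [[7, 13], [-27, -50]]
... * rho(b^-1) = [[4, 1], [11, 3]]  ->  [[171, 46], [-658, -177]]
... * rho(c^-1) = [[1, 0], [0, 1]]  ->  [[171, 46], [-658, -177]]
... * rho(b) = [[3, -1], [-11, 4]]  ->  [[7, 13], [-27, -50]]
... * rho(b) = [[3, -1], [-11, 4]]  ->  [[-122, 45], [469, -173]]
... * rho(c^-1) = [[1, 0], [0, 1]]  ->  [[-122, 45], [469, -173]]
... * rho(a) = [[1, -1], [1, 0]]  ->  [[-77, 122], [296, -469]]
... * rho(b) = [[3, -1], [-11, 4]]  ->  [[-1573, 565], [6047, -2172]]
... * rho(c) = [[1, 0], [0, 1]]  ->  [[-1573, 565], [6047, -2172]]
... * rho(b^-1) = [[4, 1], [11, 3]]  ->  [[-77, 122], [296, -469]]
... * rho(b^-1) = [[4, 1], [11, 3]]  ->  [[1034, 289], [-3975, -1111]]
... * rho(c^-1) = [[1, 0], [0, 1]]  ->  [[1034, 289], [-3975, -1111]]
... * rho(c^-1) = [[1, 0], [0, 1]]  ->  [[1034, 289], [-3975, -1111]]
tr = 1034 + -1111 = -77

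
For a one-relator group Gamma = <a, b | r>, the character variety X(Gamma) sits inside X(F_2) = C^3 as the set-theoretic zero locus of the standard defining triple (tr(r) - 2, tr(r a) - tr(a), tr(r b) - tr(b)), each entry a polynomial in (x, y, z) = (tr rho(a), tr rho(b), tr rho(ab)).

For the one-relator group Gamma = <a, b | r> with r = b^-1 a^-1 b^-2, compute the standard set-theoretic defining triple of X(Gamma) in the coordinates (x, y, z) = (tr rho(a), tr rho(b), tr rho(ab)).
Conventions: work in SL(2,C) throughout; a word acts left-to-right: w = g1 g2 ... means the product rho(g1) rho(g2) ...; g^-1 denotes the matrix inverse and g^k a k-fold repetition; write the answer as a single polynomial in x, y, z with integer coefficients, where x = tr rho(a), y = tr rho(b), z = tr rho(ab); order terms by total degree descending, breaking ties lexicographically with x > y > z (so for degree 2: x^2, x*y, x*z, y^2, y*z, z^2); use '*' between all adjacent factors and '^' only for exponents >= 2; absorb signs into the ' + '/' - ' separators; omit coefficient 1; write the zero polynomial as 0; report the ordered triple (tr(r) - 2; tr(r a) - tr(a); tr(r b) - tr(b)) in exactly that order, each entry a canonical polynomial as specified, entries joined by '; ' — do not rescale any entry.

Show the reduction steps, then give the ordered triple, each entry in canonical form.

y^2*z - x*y - z - 2; x*y^2*z - x^2*y - y*z^2 - x + y; y*z - x - y

trace(b^-1) = trace(b) = y
and trace(b^-2) = trace(b^-1)*trace(b) - trace(1) = y^2 - 2
trace(b^-3) = trace(b^-2)*trace(b) - trace(b^-1) = y^3 - 3*y
trace(a b^-1) = trace(a)*trace(b) - trace(a b) = x*y - z
and trace(b^-1 a b^-1) = trace(a b^-1)*trace(b) - trace(a) = x*y^2 - y*z - x
trace(b^-3 a) = trace(b^-1 a b^-1)*trace(b) - trace(b^-1 a) = x*y^3 - y^2*z - 2*x*y + z
trace(b^-1 a^-1 b^-2) = trace(b^-3)*trace(a) - trace(b^-3 a) = y^2*z - x*y - z
and trace(a b a) = trace(a)*trace(b a) - trace(b) = x*z - y
trace(a b a b) = trace(a b)*trace(a b) - trace(1)   [split at repeated a] = z^2 - 2
next, trace(b a b^-1 a) = trace(a b a)*trace(b) - trace(a b a b) = x*y*z - y^2 - z^2 + 2
next, trace(a b^-1 a^-1 b) = trace(b a b^-1)*trace(a) - trace(b a b^-1 a) = -x*y*z + x^2 + y^2 + z^2 - 2
next, trace(a b^-1 a^-1 b^-1) = trace(a b^-1 a^-1)*trace(b) - trace(a b^-1 a^-1 b) = x*y*z - x^2 - z^2 + 2
trace(b^-1 a^-1 b^-2 a) = trace(a b^-1 a^-1 b^-1)*trace(b) - trace(a b^-1 a^-1) = x*y^2*z - x^2*y - y*z^2 + y
next, trace(b^-1 a^-1 b^-1) = trace(b^-2)*trace(a) - trace(b^-2 a) = y*z - x
assemble the triple (trace(r) - 2; trace(r a) - x; trace(r b) - y)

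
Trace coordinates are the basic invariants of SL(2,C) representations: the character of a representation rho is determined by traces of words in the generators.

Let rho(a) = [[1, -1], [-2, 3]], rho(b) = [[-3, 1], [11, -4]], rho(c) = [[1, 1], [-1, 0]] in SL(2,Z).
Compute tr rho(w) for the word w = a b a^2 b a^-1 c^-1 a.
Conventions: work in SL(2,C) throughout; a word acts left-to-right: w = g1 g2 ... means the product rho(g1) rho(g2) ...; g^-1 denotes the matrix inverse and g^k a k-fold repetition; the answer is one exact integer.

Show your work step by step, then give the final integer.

28560

rho(a) = [[1, -1], [-2, 3]]
... * rho(b) = [[-3, 1], [11, -4]]  ->  [[-14, 5], [39, -14]]
... * rho(a) = [[1, -1], [-2, 3]]  ->  [[-24, 29], [67, -81]]
... * rho(a) = [[1, -1], [-2, 3]]  ->  [[-82, 111], [229, -310]]
... * rho(b) = [[-3, 1], [11, -4]]  ->  [[1467, -526], [-4097, 1469]]
... * rho(a^-1) = [[3, 1], [2, 1]]  ->  [[3349, 941], [-9353, -2628]]
... * rho(c^-1) = [[0, -1], [1, 1]]  ->  [[941, -2408], [-2628, 6725]]
... * rho(a) = [[1, -1], [-2, 3]]  ->  [[5757, -8165], [-16078, 22803]]
tr = 5757 + 22803 = 28560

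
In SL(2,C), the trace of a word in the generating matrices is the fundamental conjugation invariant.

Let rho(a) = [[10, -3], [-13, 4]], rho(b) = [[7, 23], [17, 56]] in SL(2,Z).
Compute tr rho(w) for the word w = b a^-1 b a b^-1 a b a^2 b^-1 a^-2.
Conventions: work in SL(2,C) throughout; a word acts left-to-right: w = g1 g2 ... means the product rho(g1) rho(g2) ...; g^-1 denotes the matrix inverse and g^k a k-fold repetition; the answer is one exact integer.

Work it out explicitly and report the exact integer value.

-588810313405552

rho(b) = [[7, 23], [17, 56]]
... * rho(a^-1) = [[4, 3], [13, 10]]  ->  [[327, 251], [796, 611]]
... * rho(b) = [[7, 23], [17, 56]]  ->  [[6556, 21577], [15959, 52524]]
... * rho(a) = [[10, -3], [-13, 4]]  ->  [[-214941, 66640], [-523222, 162219]]
... * rho(b^-1) = [[56, -23], [-17, 7]]  ->  [[-13169576, 5410123], [-32058155, 13169639]]
... * rho(a) = [[10, -3], [-13, 4]]  ->  [[-202027359, 61149220], [-491786857, 148853021]]
... * rho(b) = [[7, 23], [17, 56]]  ->  [[-374654773, -1222272937], [-912006642, -2975328535]]
... * rho(a) = [[10, -3], [-13, 4]]  ->  [[12143000451, -3765127429], [29559204535, -9165294214]]
... * rho(a) = [[10, -3], [-13, 4]]  ->  [[170376661087, -51489511069], [414740870132, -125338790461]]
... * rho(b^-1) = [[56, -23], [-17, 7]]  ->  [[10416414709045, -4279089782484], [25356248165229, -10416411546263]]
... * rho(a^-1) = [[4, 3], [13, 10]]  ->  [[-13962508336112, -11541653697705], [-33988357440503, -28095370966943]]
... * rho(a^-1) = [[4, 3], [13, 10]]  ->  [[-205891531414613, -157304061985386], [-501193252332271, -382918781990939]]
tr = -205891531414613 + -382918781990939 = -588810313405552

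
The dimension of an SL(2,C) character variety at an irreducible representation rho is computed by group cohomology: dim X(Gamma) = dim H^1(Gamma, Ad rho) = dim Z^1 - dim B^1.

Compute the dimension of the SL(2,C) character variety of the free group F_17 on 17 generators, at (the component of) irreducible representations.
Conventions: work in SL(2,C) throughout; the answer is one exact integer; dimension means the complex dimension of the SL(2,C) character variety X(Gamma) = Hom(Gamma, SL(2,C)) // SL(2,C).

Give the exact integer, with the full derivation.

Gamma = F_17 has 17 generators and no relators.
A cocycle picks one sl_2 vector per generator freely, giving dim Z^1 = 3*17 = 51.
At an irreducible rho the centralizer of the image in sl_2 is 0, so the coboundary map sl_2 -> Z^1 is injective: dim B^1 = 3.
Therefore dim X = 51 - 3 = 48.

48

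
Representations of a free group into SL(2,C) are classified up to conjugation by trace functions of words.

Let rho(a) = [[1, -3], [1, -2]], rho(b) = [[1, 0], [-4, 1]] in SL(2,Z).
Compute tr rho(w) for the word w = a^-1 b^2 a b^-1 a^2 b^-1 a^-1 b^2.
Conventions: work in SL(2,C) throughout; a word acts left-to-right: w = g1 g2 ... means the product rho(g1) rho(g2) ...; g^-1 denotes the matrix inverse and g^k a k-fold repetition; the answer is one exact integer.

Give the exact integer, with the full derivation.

-79033

rho(a^-1) = [[-2, 3], [-1, 1]]
... * rho(b) = [[1, 0], [-4, 1]]  ->  [[-14, 3], [-5, 1]]
... * rho(b) = [[1, 0], [-4, 1]]  ->  [[-26, 3], [-9, 1]]
... * rho(a) = [[1, -3], [1, -2]]  ->  [[-23, 72], [-8, 25]]
... * rho(b^-1) = [[1, 0], [4, 1]]  ->  [[265, 72], [92, 25]]
... * rho(a) = [[1, -3], [1, -2]]  ->  [[337, -939], [117, -326]]
... * rho(a) = [[1, -3], [1, -2]]  ->  [[-602, 867], [-209, 301]]
... * rho(b^-1) = [[1, 0], [4, 1]]  ->  [[2866, 867], [995, 301]]
... * rho(a^-1) = [[-2, 3], [-1, 1]]  ->  [[-6599, 9465], [-2291, 3286]]
... * rho(b) = [[1, 0], [-4, 1]]  ->  [[-44459, 9465], [-15435, 3286]]
... * rho(b) = [[1, 0], [-4, 1]]  ->  [[-82319, 9465], [-28579, 3286]]
tr = -82319 + 3286 = -79033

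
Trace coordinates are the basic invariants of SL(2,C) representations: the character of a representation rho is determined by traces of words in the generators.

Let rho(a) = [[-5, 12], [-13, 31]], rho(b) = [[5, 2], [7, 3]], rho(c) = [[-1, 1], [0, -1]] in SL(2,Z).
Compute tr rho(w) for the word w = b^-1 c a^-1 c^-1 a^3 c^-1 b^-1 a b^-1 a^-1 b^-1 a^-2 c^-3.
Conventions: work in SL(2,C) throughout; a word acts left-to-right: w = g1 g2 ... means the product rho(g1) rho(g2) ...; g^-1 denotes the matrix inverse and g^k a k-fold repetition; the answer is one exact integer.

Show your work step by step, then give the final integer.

83843842538339

rho(b^-1) = [[3, -2], [-7, 5]]
... * rho(c) = [[-1, 1], [0, -1]]  ->  [[-3, 5], [7, -12]]
... * rho(a^-1) = [[31, -12], [13, -5]]  ->  [[-28, 11], [61, -24]]
... * rho(c^-1) = [[-1, -1], [0, -1]]  ->  [[28, 17], [-61, -37]]
... * rho(a) = [[-5, 12], [-13, 31]]  ->  [[-361, 863], [786, -1879]]
... * rho(a) = [[-5, 12], [-13, 31]]  ->  [[-9414, 22421], [20497, -48817]]
... * rho(a) = [[-5, 12], [-13, 31]]  ->  [[-244403, 582083], [532136, -1267363]]
... * rho(c^-1) = [[-1, -1], [0, -1]]  ->  [[244403, -337680], [-532136, 735227]]
... * rho(b^-1) = [[3, -2], [-7, 5]]  ->  [[3096969, -2177206], [-6742997, 4740407]]
... * rho(a) = [[-5, 12], [-13, 31]]  ->  [[12818833, -30329758], [-27910306, 66036653]]
... * rho(b^-1) = [[3, -2], [-7, 5]]  ->  [[250764805, -177286456], [-545987489, 386003877]]
... * rho(a^-1) = [[31, -12], [13, -5]]  ->  [[5468985027, -2122745380], [-11907561758, 4621830483]]
... * rho(b^-1) = [[3, -2], [-7, 5]]  ->  [[31266172741, -21551696954], [-68075498655, 46924275931]]
... * rho(a^-1) = [[31, -12], [13, -5]]  ->  [[689079294569, -267435588122], [-1500324871202, 582284604205]]
... * rho(a^-1) = [[31, -12], [13, -5]]  ->  [[17884795486053, -6931773594218], [-38940371152597, 15092475433399]]
... * rho(c^-1) = [[-1, -1], [0, -1]]  ->  [[-17884795486053, -10953021891835], [38940371152597, 23847895719198]]
... * rho(c^-1) = [[-1, -1], [0, -1]]  ->  [[17884795486053, 28837817377888], [-38940371152597, -62788266871795]]
... * rho(c^-1) = [[-1, -1], [0, -1]]  ->  [[-17884795486053, -46722612863941], [38940371152597, 101728638024392]]
tr = -17884795486053 + 101728638024392 = 83843842538339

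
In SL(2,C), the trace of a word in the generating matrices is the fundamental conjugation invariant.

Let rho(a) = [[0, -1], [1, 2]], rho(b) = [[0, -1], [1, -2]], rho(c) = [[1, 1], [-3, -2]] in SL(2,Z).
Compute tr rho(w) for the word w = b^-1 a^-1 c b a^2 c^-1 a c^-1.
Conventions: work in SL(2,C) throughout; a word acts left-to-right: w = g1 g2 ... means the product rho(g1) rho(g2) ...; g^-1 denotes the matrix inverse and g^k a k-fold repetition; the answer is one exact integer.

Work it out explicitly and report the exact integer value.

-15

rho(b^-1) = [[-2, 1], [-1, 0]]
... * rho(a^-1) = [[2, 1], [-1, 0]]  ->  [[-5, -2], [-2, -1]]
... * rho(c) = [[1, 1], [-3, -2]]  ->  [[1, -1], [1, 0]]
... * rho(b) = [[0, -1], [1, -2]]  ->  [[-1, 1], [0, -1]]
... * rho(a) = [[0, -1], [1, 2]]  ->  [[1, 3], [-1, -2]]
... * rho(a) = [[0, -1], [1, 2]]  ->  [[3, 5], [-2, -3]]
... * rho(c^-1) = [[-2, -1], [3, 1]]  ->  [[9, 2], [-5, -1]]
... * rho(a) = [[0, -1], [1, 2]]  ->  [[2, -5], [-1, 3]]
... * rho(c^-1) = [[-2, -1], [3, 1]]  ->  [[-19, -7], [11, 4]]
tr = -19 + 4 = -15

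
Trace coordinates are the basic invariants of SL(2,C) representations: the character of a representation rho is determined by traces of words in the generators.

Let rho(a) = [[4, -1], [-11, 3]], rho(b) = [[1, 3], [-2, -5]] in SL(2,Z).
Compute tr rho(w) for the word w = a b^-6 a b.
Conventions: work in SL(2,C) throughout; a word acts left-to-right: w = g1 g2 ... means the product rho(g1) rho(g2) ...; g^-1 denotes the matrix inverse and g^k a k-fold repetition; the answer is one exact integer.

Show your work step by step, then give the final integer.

rho(a) = [[4, -1], [-11, 3]]
... * rho(b^-1) = [[-5, -3], [2, 1]]  ->  [[-22, -13], [61, 36]]
... * rho(b^-1) = [[-5, -3], [2, 1]]  ->  [[84, 53], [-233, -147]]
... * rho(b^-1) = [[-5, -3], [2, 1]]  ->  [[-314, -199], [871, 552]]
... * rho(b^-1) = [[-5, -3], [2, 1]]  ->  [[1172, 743], [-3251, -2061]]
... * rho(b^-1) = [[-5, -3], [2, 1]]  ->  [[-4374, -2773], [12133, 7692]]
... * rho(b^-1) = [[-5, -3], [2, 1]]  ->  [[16324, 10349], [-45281, -28707]]
... * rho(a) = [[4, -1], [-11, 3]]  ->  [[-48543, 14723], [134653, -40840]]
... * rho(b) = [[1, 3], [-2, -5]]  ->  [[-77989, -219244], [216333, 608159]]
tr = -77989 + 608159 = 530170

530170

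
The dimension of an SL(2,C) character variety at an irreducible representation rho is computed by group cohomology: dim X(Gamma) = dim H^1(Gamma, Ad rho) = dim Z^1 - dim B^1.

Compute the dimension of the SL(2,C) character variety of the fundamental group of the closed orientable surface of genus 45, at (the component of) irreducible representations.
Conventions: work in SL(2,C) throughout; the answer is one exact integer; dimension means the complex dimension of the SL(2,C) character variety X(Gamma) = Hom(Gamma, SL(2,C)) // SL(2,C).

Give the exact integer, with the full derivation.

Gamma = pi_1(Sigma_45) = < a_1, b_1, ..., a_45, b_45 | prod [a_i, b_i] > has 2g = 90 generators and 1 relator.
A cocycle assigns one sl_2 vector per generator subject to the relator condition d_2(z) = 0: dim of the unconstrained space is 3*2g = 270.
H^2 = coker(d_2) is dual to H^0 = 0 at irreducible rho (Poincare duality), so d_2 is onto: dim Z^1 = 267.
Coboundaries contribute dim B^1 = 3 (injective at irreducible rho).
dim H^1 = 267 - 3 = 264 = dim X.

264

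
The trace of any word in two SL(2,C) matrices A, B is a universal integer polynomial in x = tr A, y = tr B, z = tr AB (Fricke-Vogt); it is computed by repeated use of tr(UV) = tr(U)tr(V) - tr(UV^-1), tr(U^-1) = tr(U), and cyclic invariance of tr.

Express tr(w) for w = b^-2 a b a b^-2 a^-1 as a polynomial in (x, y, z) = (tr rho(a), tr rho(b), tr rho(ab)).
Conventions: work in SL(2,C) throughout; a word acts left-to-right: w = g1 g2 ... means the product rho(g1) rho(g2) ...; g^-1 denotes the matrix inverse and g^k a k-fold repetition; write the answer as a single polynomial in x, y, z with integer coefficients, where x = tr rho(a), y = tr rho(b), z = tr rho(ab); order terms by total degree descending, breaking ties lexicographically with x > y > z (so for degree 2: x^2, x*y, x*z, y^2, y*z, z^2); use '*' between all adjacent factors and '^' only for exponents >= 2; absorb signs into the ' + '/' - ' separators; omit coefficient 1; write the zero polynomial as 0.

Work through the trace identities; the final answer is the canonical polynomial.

trace(a b a) = trace(a) * trace(b a) - trace(b)  (reduce the a square) = x*z - y
trace(b a b a) = trace(b a) * trace(b a) - trace(1)  (split on b) = z^2 - 2
trace(b a b) = trace(b) * trace(a b) - trace(a)  (reduce the b square) = y*z - x
trace(a b a b a) = trace(a) * trace(b a b a) - trace(b a b)  (reduce the a square) = x*z^2 - y*z - x
trace(a b a b a b) = trace(b a) * trace(b a b a) - trace(b^-1 a^-1)  (split on b) = z^3 - 3*z
trace(b^-1 a b a b a) = trace(a b a b a) * trace(b) - trace(a b a b a b)  (eliminate b^-1) = x*y*z^2 - y^2*z - z^3 - x*y + 3*z
trace(a^-1 b^-1 a b a b) = trace(b^-1 a b a b) * trace(a) - trace(b^-1 a b a b a)  (eliminate a^-1) = -x*y*z^2 + x^2*z + y^2*z + z^3 - 3*z
trace(a b a b^-1 a^-1 b^-1) = trace(a^-1 b^-1 a b a) * trace(b) - trace(a^-1 b^-1 a b a b)  (eliminate b^-1) = x*y*z^2 - x^2*z - y^2*z - z^3 + x*y + 3*z
trace(b^-1 a^-1 b^-2 a b a) = trace(a b a b^-1 a^-1 b^-1) * trace(b) - trace(a b a b^-1 a^-1)  (eliminate b^-1) = x*y^2*z^2 - x^2*y*z - y^3*z - y*z^3 + x*y^2 + 3*y*z - x
trace(b^-1 a) = trace(a) * trace(b) - trace(a b)  (eliminate b^-1) = x*y - z
trace(b^-2 a b a b^-2 a^-1) = trace(b^-1 a^-1 b^-2 a b a) * trace(b) - trace(b^-1 a^-1 b^-2 a b a b)  (eliminate b^-1) = x*y^3*z^2 - x^2*y^2*z - y^4*z - y^2*z^3 + x*y^3 + 3*y^2*z - 2*x*y + z

x*y^3*z^2 - x^2*y^2*z - y^4*z - y^2*z^3 + x*y^3 + 3*y^2*z - 2*x*y + z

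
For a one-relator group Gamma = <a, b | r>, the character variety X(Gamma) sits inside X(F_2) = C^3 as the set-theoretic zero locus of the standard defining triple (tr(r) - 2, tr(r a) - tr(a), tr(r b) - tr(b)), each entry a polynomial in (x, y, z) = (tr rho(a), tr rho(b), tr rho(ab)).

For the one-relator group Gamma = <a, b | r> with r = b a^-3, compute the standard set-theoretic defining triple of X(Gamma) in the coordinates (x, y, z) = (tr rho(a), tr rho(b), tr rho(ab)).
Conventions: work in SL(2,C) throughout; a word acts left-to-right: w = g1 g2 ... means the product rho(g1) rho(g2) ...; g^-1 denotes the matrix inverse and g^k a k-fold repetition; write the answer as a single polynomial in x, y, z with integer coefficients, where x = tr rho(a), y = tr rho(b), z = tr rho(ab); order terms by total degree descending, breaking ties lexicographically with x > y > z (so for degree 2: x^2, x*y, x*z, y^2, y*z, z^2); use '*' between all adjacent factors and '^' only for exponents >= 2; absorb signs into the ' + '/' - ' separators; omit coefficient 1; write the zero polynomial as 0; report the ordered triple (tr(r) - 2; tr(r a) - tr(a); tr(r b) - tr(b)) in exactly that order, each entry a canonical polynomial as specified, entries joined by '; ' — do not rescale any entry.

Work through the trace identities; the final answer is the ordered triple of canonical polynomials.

and tr(a^-1 b) = tr(b) tr(a) - tr(b a)  (eliminate a^-1) = x*y - z
next, tr(b a^-2) = tr(a^-1 b) tr(a) - tr(a^-1 b a)  (eliminate a^-1) = x^2*y - x*z - y
tr(b a^-3) = tr(b a^-2) tr(a) - tr(b a^-1)  (eliminate a^-1) = x^3*y - x^2*z - 2*x*y + z
tr(b^2) = tr(b) tr(b) - tr(1) = y^2 - 2
next, tr(b^2 a) = tr(b) tr(a b) - tr(a) = y*z - x
and tr(b^2 a^-1) = tr(b^2) tr(a) - tr(b^2 a) = x*y^2 - y*z - x
tr(b^2 a^-2) = tr(b^2 a^-1) tr(a) - tr(b^2) = x^2*y^2 - x*y*z - x^2 - y^2 + 2
tr(b a^-3 b) = tr(b^2 a^-2) tr(a) - tr(b^2 a^-1) = x^3*y^2 - x^2*y*z - x^3 - 2*x*y^2 + y*z + 3*x
assemble the triple (tr(r) - 2; tr(r a) - x; tr(r b) - y)

x^3*y - x^2*z - 2*x*y + z - 2; x^2*y - x*z - x - y; x^3*y^2 - x^2*y*z - x^3 - 2*x*y^2 + y*z + 3*x - y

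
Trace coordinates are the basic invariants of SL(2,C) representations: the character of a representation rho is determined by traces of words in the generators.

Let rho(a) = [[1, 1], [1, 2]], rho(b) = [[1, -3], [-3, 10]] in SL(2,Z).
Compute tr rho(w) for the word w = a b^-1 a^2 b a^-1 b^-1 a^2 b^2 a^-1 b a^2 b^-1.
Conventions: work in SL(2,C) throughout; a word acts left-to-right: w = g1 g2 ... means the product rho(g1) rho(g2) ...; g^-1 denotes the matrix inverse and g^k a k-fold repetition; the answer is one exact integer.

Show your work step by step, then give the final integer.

-1978311870

rho(a) = [[1, 1], [1, 2]]
... * rho(b^-1) = [[10, 3], [3, 1]]  ->  [[13, 4], [16, 5]]
... * rho(a) = [[1, 1], [1, 2]]  ->  [[17, 21], [21, 26]]
... * rho(a) = [[1, 1], [1, 2]]  ->  [[38, 59], [47, 73]]
... * rho(b) = [[1, -3], [-3, 10]]  ->  [[-139, 476], [-172, 589]]
... * rho(a^-1) = [[2, -1], [-1, 1]]  ->  [[-754, 615], [-933, 761]]
... * rho(b^-1) = [[10, 3], [3, 1]]  ->  [[-5695, -1647], [-7047, -2038]]
... * rho(a) = [[1, 1], [1, 2]]  ->  [[-7342, -8989], [-9085, -11123]]
... * rho(a) = [[1, 1], [1, 2]]  ->  [[-16331, -25320], [-20208, -31331]]
... * rho(b) = [[1, -3], [-3, 10]]  ->  [[59629, -204207], [73785, -252686]]
... * rho(b) = [[1, -3], [-3, 10]]  ->  [[672250, -2220957], [831843, -2748215]]
... * rho(a^-1) = [[2, -1], [-1, 1]]  ->  [[3565457, -2893207], [4411901, -3580058]]
... * rho(b) = [[1, -3], [-3, 10]]  ->  [[12245078, -39628441], [15152075, -49036283]]
... * rho(a) = [[1, 1], [1, 2]]  ->  [[-27383363, -67011804], [-33884208, -82920491]]
... * rho(a) = [[1, 1], [1, 2]]  ->  [[-94395167, -161406971], [-116804699, -199725190]]
... * rho(b^-1) = [[10, 3], [3, 1]]  ->  [[-1428172583, -444592472], [-1767222560, -550139287]]
tr = -1428172583 + -550139287 = -1978311870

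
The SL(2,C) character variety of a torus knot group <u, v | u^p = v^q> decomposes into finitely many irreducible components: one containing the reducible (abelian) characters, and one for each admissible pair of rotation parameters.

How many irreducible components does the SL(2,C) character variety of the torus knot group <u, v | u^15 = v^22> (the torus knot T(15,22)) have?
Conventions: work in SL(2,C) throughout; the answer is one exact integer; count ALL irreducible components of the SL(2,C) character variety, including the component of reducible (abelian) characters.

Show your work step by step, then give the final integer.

Gamma = < u, v | u^15 = v^22 > (torus knot T(15,22)); the central element u^15 = v^22 acts as +I or -I in any irreducible SL(2,C) representation.
This locks tr(u) to 2*cos(pi*alpha/15), alpha in 1..14, and tr(v) to 2*cos(pi*beta/22), beta in 1..21, on each component of irreducible characters.
u^15 = (-1)^alpha I and v^22 = (-1)^beta I must agree, so alpha and beta have equal parity.
count pairs: odd alpha (7 choices) x odd beta (11), plus even alpha (7) x even beta (10): 7*11 + 7*10 = 147.
That is 147 components of irreducible characters, and with the reducible (abelian) component the total is 148.

148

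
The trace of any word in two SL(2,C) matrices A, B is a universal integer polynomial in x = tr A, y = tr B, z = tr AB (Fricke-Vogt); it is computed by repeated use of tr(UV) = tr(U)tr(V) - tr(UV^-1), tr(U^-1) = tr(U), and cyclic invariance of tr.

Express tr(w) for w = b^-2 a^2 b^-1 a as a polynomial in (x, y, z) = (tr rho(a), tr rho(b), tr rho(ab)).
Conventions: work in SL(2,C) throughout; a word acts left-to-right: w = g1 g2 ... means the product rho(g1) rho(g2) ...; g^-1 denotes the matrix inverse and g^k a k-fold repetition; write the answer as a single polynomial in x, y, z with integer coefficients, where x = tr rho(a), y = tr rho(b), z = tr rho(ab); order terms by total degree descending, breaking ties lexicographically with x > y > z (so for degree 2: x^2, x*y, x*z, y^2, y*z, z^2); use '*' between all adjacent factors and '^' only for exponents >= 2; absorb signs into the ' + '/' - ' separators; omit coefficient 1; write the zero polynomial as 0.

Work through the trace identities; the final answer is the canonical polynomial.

x^3*y^3 - 2*x^2*y^2*z - x^3*y - x*y^3 + x*y*z^2 + x^2*z + y^2*z + x*y - z

trace(a^2) = trace(a) trace(a) - trace(1)  (reduce the a square) = x^2 - 2
use: trace(a^3) = trace(a) trace(a^2) - trace(a)  (reduce the a square) = x^3 - 3*x
trace(b a^2) = trace(a) trace(b a) - trace(b)  (reduce the a square) = x*z - y
apply: trace(a^3 b) = trace(a) trace(b a^2) - trace(b a)  (reduce the a square) = x^2*z - x*y - z
trace(b^-1 a^3) = trace(a^3) trace(b) - trace(a^3 b)  (eliminate b^-1) = x^3*y - x^2*z - 2*x*y + z
trace(a b^-2 a^2) = trace(b^-1 a^3) trace(b) - trace(b^-1 a^3 b)  (eliminate b^-1) = x^3*y^2 - x^2*y*z - x^3 - 2*x*y^2 + y*z + 3*x
trace(b a b a) = trace(a b) trace(a b) - trace(1)  (split on a) = z^2 - 2
trace(b a b) = trace(b) trace(a b) - trace(a)  (reduce the b square) = y*z - x
trace(a^2 b a b) = trace(a) trace(b a b a) - trace(b a b)  (reduce the a square) = x*z^2 - y*z - x
use: trace(a^2 b a b^-1) = trace(a^2 b a) trace(b) - trace(a^2 b a b)  (eliminate b^-1) = x^2*y*z - x*y^2 - x*z^2 + x
trace(a b^-2 a^2 b) = trace(a^2 b a b^-1) trace(b) - trace(a^2 b a)  (eliminate b^-1) = x^2*y^2*z - x*y^3 - x*y*z^2 - x^2*z + 2*x*y + z
trace(b^-2 a^2 b^-1 a) = trace(a b^-2 a^2) trace(b) - trace(a b^-2 a^2 b)  (eliminate b^-1) = x^3*y^3 - 2*x^2*y^2*z - x^3*y - x*y^3 + x*y*z^2 + x^2*z + y^2*z + x*y - z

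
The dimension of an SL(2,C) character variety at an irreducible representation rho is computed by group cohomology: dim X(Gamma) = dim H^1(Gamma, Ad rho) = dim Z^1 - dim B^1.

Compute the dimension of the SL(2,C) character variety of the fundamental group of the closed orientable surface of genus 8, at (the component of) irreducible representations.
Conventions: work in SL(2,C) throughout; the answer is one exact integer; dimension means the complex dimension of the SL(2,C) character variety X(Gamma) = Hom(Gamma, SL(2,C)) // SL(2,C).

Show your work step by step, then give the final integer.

42

The genus-8 surface group: 2g = 16 generators, one relator prod [a_i, b_i].
Before the relator condition, cocycle space has dim 3*16 = 48.
At an irreducible rho, H^2 = coker(d_2) vanishes (Poincare duality: H^2 is dual to H^0 = invariants = 0), so d_2 is surjective onto sl_2 and dim Z^1 = 48 - 3 = 45.
dim B^1 = 3 (coboundaries, injective at irreducible rho).
dim X = dim H^1 = 45 - 3 = 42.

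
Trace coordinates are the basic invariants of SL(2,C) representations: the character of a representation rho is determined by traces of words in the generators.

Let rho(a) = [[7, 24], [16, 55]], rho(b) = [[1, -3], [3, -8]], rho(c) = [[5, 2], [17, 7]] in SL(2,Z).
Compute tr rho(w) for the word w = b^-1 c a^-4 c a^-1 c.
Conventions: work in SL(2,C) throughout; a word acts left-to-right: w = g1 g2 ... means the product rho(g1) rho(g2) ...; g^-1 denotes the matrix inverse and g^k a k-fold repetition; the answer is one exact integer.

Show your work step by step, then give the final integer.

37837939408

rho(b^-1) = [[-8, 3], [-3, 1]]
... * rho(c) = [[5, 2], [17, 7]]  ->  [[11, 5], [2, 1]]
... * rho(a^-1) = [[55, -24], [-16, 7]]  ->  [[525, -229], [94, -41]]
... * rho(a^-1) = [[55, -24], [-16, 7]]  ->  [[32539, -14203], [5826, -2543]]
... * rho(a^-1) = [[55, -24], [-16, 7]]  ->  [[2016893, -880357], [361118, -157625]]
... * rho(a^-1) = [[55, -24], [-16, 7]]  ->  [[125014827, -54567931], [22383490, -9770207]]
... * rho(c) = [[5, 2], [17, 7]]  ->  [[-302580692, -131945863], [-54176069, -23624469]]
... * rho(a^-1) = [[55, -24], [-16, 7]]  ->  [[-14530804252, 6338315567], [-2601692291, 1134854373]]
... * rho(c) = [[5, 2], [17, 7]]  ->  [[35097343379, 15306600465], [6284062886, 2740596029]]
tr = 35097343379 + 2740596029 = 37837939408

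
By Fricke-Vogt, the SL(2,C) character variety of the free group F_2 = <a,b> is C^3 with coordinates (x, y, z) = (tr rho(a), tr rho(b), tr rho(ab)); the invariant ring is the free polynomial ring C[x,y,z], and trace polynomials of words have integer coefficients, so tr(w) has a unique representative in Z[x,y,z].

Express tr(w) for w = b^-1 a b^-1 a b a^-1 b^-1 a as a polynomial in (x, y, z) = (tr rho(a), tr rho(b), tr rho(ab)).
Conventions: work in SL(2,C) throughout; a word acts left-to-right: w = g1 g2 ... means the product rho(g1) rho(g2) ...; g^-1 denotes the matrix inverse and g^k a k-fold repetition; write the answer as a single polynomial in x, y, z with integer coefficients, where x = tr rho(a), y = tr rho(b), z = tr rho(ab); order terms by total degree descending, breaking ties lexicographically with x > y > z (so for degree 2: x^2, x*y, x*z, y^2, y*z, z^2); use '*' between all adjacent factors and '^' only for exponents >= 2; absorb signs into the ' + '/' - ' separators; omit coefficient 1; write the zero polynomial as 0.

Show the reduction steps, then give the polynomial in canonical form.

-x^3*y^3*z + x^4*y^2 + x^2*y^4 + 3*x^2*y^2*z^2 - 2*x^3*y*z - 2*x*y^3*z - 3*x*y*z^3 - 3*x^2*y^2 + x^2*z^2 + y^2*z^2 + z^4 + 7*x*y*z - x^2 - y^2 - 4*z^2 + 2

and tr(a^2) = tr(a) tr(a) - tr(1)  (reduce the a square) = x^2 - 2
next, tr(a^2 b) = tr(a) tr(b a) - tr(b)  (reduce the a square) = x*z - y
and tr(a b^-1 a) = tr(a^2) tr(b) - tr(a^2 b)  (eliminate b^-1) = x^2*y - x*z - y
next, tr(b^2 a) = tr(b) tr(a b) - tr(a)  (reduce the b square) = y*z - x
and tr(b^2) = tr(b) tr(b) - tr(1)  (reduce the b square) = y^2 - 2
tr(a b^2 a) = tr(a) tr(b^2 a) - tr(b^2)  (reduce the a square) = x*y*z - x^2 - y^2 + 2
and tr(a b^2 a^2) = tr(a) tr(a b^2 a) - tr(a b^2)  (reduce the a square) = x^2*y*z - x^3 - x*y^2 - y*z + 3*x
and tr(b a b a) = tr(b a) tr(b a) - tr(1)  (split on b) = z^2 - 2
tr(a^2 b a b) = tr(a) tr(b a b a) - tr(b a b)  (reduce the a square) = x*z^2 - y*z - x
and tr(a^2 b a) = tr(a) tr(b a^2) - tr(b a)  (reduce the a square) = x^2*z - x*y - z
tr(a b^2 a^2 b) = tr(b) tr(a^2 b a b) - tr(a^2 b a)  (reduce the b square) = x*y*z^2 - x^2*z - y^2*z + z
and tr(a b^-1 a b^2 a) = tr(a b^2 a^2) tr(b) - tr(a b^2 a^2 b)  (eliminate b^-1) = x^2*y^2*z - x^3*y - x*y^3 - x*y*z^2 + x^2*z + 3*x*y - z
next, tr(b^2 a b a) = tr(b) tr(a b a b) - tr(a b a)  (reduce the b square) = y*z^2 - x*z - y
tr(b^2 a b) = tr(b) tr(b a b) - tr(b a)  (reduce the b square) = y^2*z - x*y - z
and tr(a b^2 a b a) = tr(a) tr(b^2 a b a) - tr(b^2 a b)  (reduce the a square) = x*y*z^2 - x^2*z - y^2*z + z
tr(a b a b a b) = tr(b a b a) tr(b a) - tr(a b)  (split on b) = z^3 - 3*z
next, tr(a b^2 a b a b) = tr(b) tr(a b a b a b) - tr(a b a b a)  (reduce the b square) = y*z^3 - x*z^2 - 2*y*z + x
and tr(a b^-1 a b^2 a b) = tr(a b^2 a b a) tr(b) - tr(a b^2 a b a b)  (eliminate b^-1) = x*y^2*z^2 - x^2*y*z - y^3*z - y*z^3 + x*z^2 + 3*y*z - x
next, tr(b a b^-1 a b^-1 a b) = tr(a b^-1 a b^2 a) tr(b) - tr(a b^-1 a b^2 a b)  (eliminate b^-1) = x^2*y^3*z - x^3*y^2 - x*y^4 - 2*x*y^2*z^2 + 2*x^2*y*z + y^3*z + y*z^3 + 3*x*y^2 - x*z^2 - 4*y*z + x
tr(a^2 b a b a) = tr(a) tr(b a b a^2) - tr(b a b a)  (reduce the a square) = x^2*z^2 - x*y*z - x^2 - z^2 + 2
tr(a^2 b a b a b) = tr(a) tr(b a b a b a) - tr(b a b a b)  (reduce the a square) = x*z^3 - y*z^2 - 2*x*z + y
tr(a b a b a b^-1 a) = tr(a^2 b a b a) tr(b) - tr(a^2 b a b a b)  (eliminate b^-1) = x^2*y*z^2 - x*y^2*z - x*z^3 - x^2*y + 2*x*z + y
and tr(a b a b a b a b) = tr(b a b a) tr(b a b a) - tr(1)  (split on b) = z^4 - 4*z^2 + 2
next, tr(a b a b a b^-1 a b) = tr(a b a b a b a) tr(b) - tr(a b a b a b a b)  (eliminate b^-1) = x*y*z^3 - y^2*z^2 - z^4 - 2*x*y*z + y^2 + 4*z^2 - 2
tr(b a b^-1 a b^-1 a b a) = tr(a b a b a b^-1 a) tr(b) - tr(a b a b a b^-1 a b)  (eliminate b^-1) = x^2*y^2*z^2 - x*y^3*z - 2*x*y*z^3 - x^2*y^2 + y^2*z^2 + z^4 + 4*x*y*z - 4*z^2 + 2
and tr(a b^-1 a b^-1 a b a^-1 b) = tr(b a b^-1 a b^-1 a b) tr(a) - tr(b a b^-1 a b^-1 a b a)  (eliminate a^-1) = x^3*y^3*z - x^4*y^2 - x^2*y^4 - 3*x^2*y^2*z^2 + 2*x^3*y*z + 2*x*y^3*z + 3*x*y*z^3 + 4*x^2*y^2 - x^2*z^2 - y^2*z^2 - z^4 - 8*x*y*z + x^2 + 4*z^2 - 2
tr(b^-1 a b^-1 a b a^-1 b^-1 a) = tr(a b^-1 a b^-1 a b a^-1) tr(b) - tr(a b^-1 a b^-1 a b a^-1 b)  (eliminate b^-1) = -x^3*y^3*z + x^4*y^2 + x^2*y^4 + 3*x^2*y^2*z^2 - 2*x^3*y*z - 2*x*y^3*z - 3*x*y*z^3 - 3*x^2*y^2 + x^2*z^2 + y^2*z^2 + z^4 + 7*x*y*z - x^2 - y^2 - 4*z^2 + 2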